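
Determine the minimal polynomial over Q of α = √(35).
m_α(x) = x^2 - 35

α satisfies α^2 - 35 = 0, so x^2 - 35 annihilates α. Since d = 35 is squarefree and ≠ 1, it is not a perfect square in Q, so x^2 - 35 has no rational root and is therefore irreducible over Q (a degree-2 polynomial over a field is irreducible iff it has no root). Hence m_α(x) = x^2 - 35.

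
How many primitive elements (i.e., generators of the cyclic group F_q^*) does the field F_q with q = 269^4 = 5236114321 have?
There are φ(5236114320) = 1357627392 primitive elements

F_q^* is cyclic of order q - 1 = 5236114320. A cyclic group of order m has exactly φ(m) generators. Here m = 5236114320 = 2^4 · 3^3 · 5 · 67 · 97 · 373, so the number of primitive elements is φ(5236114320) = 1357627392.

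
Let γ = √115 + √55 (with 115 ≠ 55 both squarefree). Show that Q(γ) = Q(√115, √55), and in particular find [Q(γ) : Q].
[Q(γ) : Q] = 4 (equivalently, Q(γ) = Q(√115, √55))

Obviously Q(γ) ⊆ Q(√115, √55), and [Q(√115, √55):Q] = 4 (since 115, 55 are distinct squarefree integers > 1 with 6325 not a perfect square). To show equality we compute the minimal polynomial of γ. From γ = √115 + √55: γ^2 = 115 + 2√(6325) + 55 = 170 + 2√(6325), so γ^2 - 170 = 2√(6325); squaring, (γ^2 - 170)^2 = 4·6325, i.e. γ^4 - 340γ^2 + 28900 - 25300 = 0, i.e. γ^4 - 340γ^2 + 3600 = 0. So γ is a root of x^4 - 340x^2 + 3600. This polynomial is irreducible over Q: it has no rational root (each ±√115 ± √55 is irrational), and any factorization into two quadratics over Q would force √(6325) ∈ Q (pairing opposite roots) or √115, √55 ∈ Q (other pairings), all impossible. Hence [Q(γ):Q] = 4 = [Q(√115, √55):Q], so Q(γ) = Q(√115, √55).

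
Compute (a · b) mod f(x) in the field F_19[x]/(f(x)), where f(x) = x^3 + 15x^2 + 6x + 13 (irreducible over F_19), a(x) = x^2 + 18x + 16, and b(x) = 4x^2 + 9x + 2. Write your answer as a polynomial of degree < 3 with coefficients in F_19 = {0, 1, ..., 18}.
a · b ≡ 3x^2 + 2x + 6 (mod f(x))

Multiply in F_19[x]: a(x)·b(x) = (x^2 + 18x + 16)·(4x^2 + 9x + 2) = 4x^4 + 5x^3 + 9x + 13. This has degree ≥ 3, so divide by f(x) over F_19: 4x^4 + 5x^3 + 9x + 13 = (4x + 2)·(x^3 + 15x^2 + 6x + 13) + (3x^2 + 2x + 6). Hence a·b ≡ 3x^2 + 2x + 6 (mod f). (F_19[x]/(f) is a field with 19^3 = 6859 elements since f is irreducible of degree 3.)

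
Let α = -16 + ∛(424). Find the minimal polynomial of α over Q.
m_α(x) = x^3 + 48x^2 + 768x + 3672

Set β = α + 16 = ∛(424), so β^3 = 424. Then (α + 16)^3 - 424 = 0, i.e. α is a root of g(x) = (x + 16)^3 - 424 = x^3 + 48x^2 + 768x + 3672. Since g(x) = h(x + 16) where h(x) = x^3 - 424, and h is irreducible over Q (because 424 is not a perfect cube, so h has no rational root, and a monic cubic with no rational root is irreducible), g is also irreducible (irreducibility is preserved under the substitution x → x + 16). Hence m_α(x) = x^3 + 48x^2 + 768x + 3672.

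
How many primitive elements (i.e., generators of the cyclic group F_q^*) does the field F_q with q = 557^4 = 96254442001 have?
There are φ(96254442000) = 22892544000 primitive elements

F_q^* is cyclic of order q - 1 = 96254442000. A cyclic group of order m has exactly φ(m) generators. Here m = 96254442000 = 2^4 · 3^2 · 5^3 · 17 · 31 · 73 · 139, so the number of primitive elements is φ(96254442000) = 22892544000.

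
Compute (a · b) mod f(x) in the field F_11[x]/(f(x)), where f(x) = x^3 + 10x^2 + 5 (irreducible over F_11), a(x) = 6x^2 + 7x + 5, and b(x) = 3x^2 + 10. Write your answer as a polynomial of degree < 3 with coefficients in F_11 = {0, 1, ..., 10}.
a · b ≡ 4x^2 + 2x + 9 (mod f(x))

Multiply in F_11[x]: a(x)·b(x) = (6x^2 + 7x + 5)·(3x^2 + 10) = 7x^4 + 10x^3 + 9x^2 + 4x + 6. This has degree ≥ 3, so divide by f(x) over F_11: 7x^4 + 10x^3 + 9x^2 + 4x + 6 = (7x + 6)·(x^3 + 10x^2 + 5) + (4x^2 + 2x + 9). Hence a·b ≡ 4x^2 + 2x + 9 (mod f). (F_11[x]/(f) is a field with 11^3 = 1331 elements since f is irreducible of degree 3.)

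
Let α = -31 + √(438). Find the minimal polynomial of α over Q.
m_α(x) = x^2 + 62x + 523

From α + 31 = √(438), squaring gives (α + 31)^2 = 438, i.e. α^2 + 62α + 961 = 438, so α^2 + 62α + 523 = 0. The discriminant of x^2 + 62x + 523 is (62)^2 - 4·(523) = 3844 - 2092 = 1752, and 4·(438) is not a perfect square in Q since 438 is squarefree and ≠ 1. Hence x^2 + 62x + 523 is irreducible over Q and is the minimal polynomial of α.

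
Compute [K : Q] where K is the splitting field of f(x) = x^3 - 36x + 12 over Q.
[K : Q] = 6

By the rational root test, any rational root of the monic integer polynomial f(x) = x^3 - 36x + 12 must be an integer dividing the constant term 12, i.e. one of ±{1, 2, 3, 4, 6, 12}. Evaluating: f(1) = -23, f(-1) = 47, f(2) = -52, f(-2) = 76, f(3) = -69, f(-3) = 93, f(4) = -68, f(-4) = 92, f(6) = 12, f(-6) = 12, f(12) = 1308, f(-12) = -1284; none is 0, so f has no rational root and is therefore irreducible over Q (a cubic with no linear factor over a field is irreducible). For an irreducible cubic, the Galois group is A_3 or S_3 according as the discriminant disc(f) = -4a^3 - 27b^2 = -4·(-36)^3 - 27·(12)^2 = 182736 is or is not a square in Q. Here disc(f) = 182736 is not a perfect square in Q, so the Galois group of f over Q is not contained in A_3 and must be all of S_3. The splitting field has degree |S_3| = 6 over Q, so [K : Q] = 6.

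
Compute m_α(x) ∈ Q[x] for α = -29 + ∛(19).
m_α(x) = x^3 + 87x^2 + 2523x + 24370

Set β = α + 29 = ∛(19), so β^3 = 19. Then (α + 29)^3 - 19 = 0, i.e. α is a root of g(x) = (x + 29)^3 - 19 = x^3 + 87x^2 + 2523x + 24370. Since g(x) = h(x + 29) where h(x) = x^3 - 19, and h is irreducible over Q (because 19 is not a perfect cube, so h has no rational root, and a monic cubic with no rational root is irreducible), g is also irreducible (irreducibility is preserved under the substitution x → x + 29). Hence m_α(x) = x^3 + 87x^2 + 2523x + 24370.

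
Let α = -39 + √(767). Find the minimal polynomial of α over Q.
m_α(x) = x^2 + 78x + 754

From α + 39 = √(767), squaring gives (α + 39)^2 = 767, i.e. α^2 + 78α + 1521 = 767, so α^2 + 78α + 754 = 0. The discriminant of x^2 + 78x + 754 is (78)^2 - 4·(754) = 6084 - 3016 = 3068, and 4·(767) is not a perfect square in Q since 767 is squarefree and ≠ 1. Hence x^2 + 78x + 754 is irreducible over Q and is the minimal polynomial of α.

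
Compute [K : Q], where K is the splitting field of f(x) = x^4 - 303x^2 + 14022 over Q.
[K : Q] = 4

Solving the quadratic in x^2: x^2 = (303 ± √(303^2 - 4·14022))/2 = (303 ± √35721)/2 = (303 ± 189)/2, giving x^2 = 246 or x^2 = 57. So f(x) = (x^2 - 246)(x^2 - 57) and the roots of f are ±√246, ±√57. Hence the splitting field is K = Q(√246, √57). Since 246 and 57 are distinct squarefree integers > 1, their product 14022 is not a perfect square, so √57 ∉ Q(√246). By the tower law [K:Q] = [Q(√246,√57):Q(√246)] · [Q(√246):Q] = 2 · 2 = 4.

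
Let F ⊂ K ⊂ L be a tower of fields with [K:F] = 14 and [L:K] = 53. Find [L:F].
[L:F] = 742

The tower law says that for any tower of field extensions F ⊂ K ⊂ L with finite degrees, [L:F] = [L:K] · [K:F]. Here this gives [L:F] = 53 · 14 = 742.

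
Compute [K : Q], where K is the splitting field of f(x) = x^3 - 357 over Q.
[K : Q] = 6

The roots of x^3 - 357 are ∛357, ω∛357, ω^2∛357 where ω = e^(2πi/3) is a primitive cube root of unity, so K = Q(∛357, ω). Now [Q(∛357):Q] = 3 (since 357 is not a perfect cube, x^3 - 357 is irreducible) and [Q(ω):Q] = 2. Both 2 and 3 divide [K:Q], and [K:Q] ≤ 3·2 = 6, so [K:Q] = 6. (Equivalently: Q(∛357) ⊂ R but ω ∉ R, so [K : Q(∛357)] = 2.)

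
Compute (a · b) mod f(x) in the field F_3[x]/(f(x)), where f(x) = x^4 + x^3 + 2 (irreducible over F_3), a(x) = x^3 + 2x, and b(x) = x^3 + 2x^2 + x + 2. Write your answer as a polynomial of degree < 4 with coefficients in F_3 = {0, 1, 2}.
a · b ≡ x^3 + 2x + 2 (mod f(x))

Multiply in F_3[x]: a(x)·b(x) = (x^3 + 2x)·(x^3 + 2x^2 + x + 2) = x^6 + 2x^5 + 2x^2 + x. This has degree ≥ 4, so divide by f(x) over F_3: x^6 + 2x^5 + 2x^2 + x = (x^2 + x + 2)·(x^4 + x^3 + 2) + (x^3 + 2x + 2). Hence a·b ≡ x^3 + 2x + 2 (mod f). (F_3[x]/(f) is a field with 3^4 = 81 elements since f is irreducible of degree 4.)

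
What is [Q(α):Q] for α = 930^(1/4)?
[Q(α):Q] = 4

α is a root of x^4 - 930. By Eisenstein's criterion at the prime p = 2 (which divides the constant term 930 but p^2 = 4 does not, since 930 is squarefree), x^4 - 930 is irreducible over Q. Hence [Q(α):Q] = 4.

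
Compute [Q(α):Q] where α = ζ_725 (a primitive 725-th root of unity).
[Q(α):Q] = 560

The minimal polynomial of ζ_725 over Q is the 725-th cyclotomic polynomial Φ_725(x), which is irreducible over Q and has degree φ(725) = 560. Hence [Q(α):Q] = φ(725) = 560.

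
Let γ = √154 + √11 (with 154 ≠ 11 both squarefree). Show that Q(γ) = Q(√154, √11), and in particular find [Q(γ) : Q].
[Q(γ) : Q] = 4 (equivalently, Q(γ) = Q(√154, √11))

Obviously Q(γ) ⊆ Q(√154, √11), and [Q(√154, √11):Q] = 4 (since 154, 11 are distinct squarefree integers > 1 with 1694 not a perfect square). To show equality we compute the minimal polynomial of γ. From γ = √154 + √11: γ^2 = 154 + 2√(1694) + 11 = 165 + 2√(1694), so γ^2 - 165 = 2√(1694); squaring, (γ^2 - 165)^2 = 4·1694, i.e. γ^4 - 330γ^2 + 27225 - 6776 = 0, i.e. γ^4 - 330γ^2 + 20449 = 0. So γ is a root of x^4 - 330x^2 + 20449. This polynomial is irreducible over Q: it has no rational root (each ±√154 ± √11 is irrational), and any factorization into two quadratics over Q would force √(1694) ∈ Q (pairing opposite roots) or √154, √11 ∈ Q (other pairings), all impossible. Hence [Q(γ):Q] = 4 = [Q(√154, √11):Q], so Q(γ) = Q(√154, √11).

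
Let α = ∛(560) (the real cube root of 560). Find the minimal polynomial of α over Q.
m_α(x) = x^3 - 560

α satisfies α^3 = 560, so x^3 - 560 annihilates α. By the rational root test, a rational root p/q (in lowest terms) of x^3 - 560 would satisfy p^3 = 560 q^3, forcing q = 1 and p^3 = 560; but 560 is not a perfect cube, contradiction. A monic cubic over Q with no rational root is irreducible (any nontrivial factorization would include a linear factor). Hence x^3 - 560 is the minimal polynomial of α, and in particular [Q(α):Q] = 3.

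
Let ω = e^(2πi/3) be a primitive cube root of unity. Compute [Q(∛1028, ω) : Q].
[Q(∛1028, ω) : Q] = 6

[Q(∛1028):Q] = 3 (min poly x^3 - 1028, irreducible since 1028 is not a perfect cube). [Q(ω):Q] = 2 (min poly x^2 + x + 1). Since Q(∛1028) ⊂ R and ω ∉ R, we have ω ∉ Q(∛1028), so x^2 + x + 1 remains irreducible over Q(∛1028) and [Q(∛1028, ω) : Q(∛1028)] = 2. By the tower law, [Q(∛1028, ω) : Q] = 3 · 2 = 6. (In fact Q(∛1028, ω) is the splitting field of x^3 - 1028 over Q.)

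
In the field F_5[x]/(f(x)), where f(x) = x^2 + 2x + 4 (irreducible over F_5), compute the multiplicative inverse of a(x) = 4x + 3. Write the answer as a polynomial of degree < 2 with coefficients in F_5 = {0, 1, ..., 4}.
a(x)^(-1) ≡ 4x (mod f(x))

Since f is irreducible over F_5, F_5[x]/(f) is a field and a(x) ≠ 0 has an inverse. Apply the extended Euclidean algorithm to f(x) and a(x) in F_5[x]: f(x) = (4x)·a(x) + (4). The last nonzero remainder is the constant 4 = gcd(f, a) in F_5. Back-substituting through the division chain expresses 4 = s(x)·a(x) + t(x)·f(x) with s(x) ≡ x (mod f), so (x)·a(x) ≡ 4 (mod f). Multiplying by 4^(-1) ≡ 4 in F_5 gives a(x)^(-1) ≡ 4·(x) ≡ 4x (mod f). Check: (4x + 3)·(4x) = x^2 + 2x ≡ 1 (mod x^2 + 2x + 4).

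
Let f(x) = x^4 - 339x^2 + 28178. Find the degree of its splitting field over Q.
[K : Q] = 4

Solving the quadratic in x^2: x^2 = (339 ± √(339^2 - 4·28178))/2 = (339 ± √2209)/2 = (339 ± 47)/2, giving x^2 = 193 or x^2 = 146. So f(x) = (x^2 - 193)(x^2 - 146) and the roots of f are ±√193, ±√146. Hence the splitting field is K = Q(√193, √146). Since 193 and 146 are distinct squarefree integers > 1, their product 28178 is not a perfect square, so √146 ∉ Q(√193). By the tower law [K:Q] = [Q(√193,√146):Q(√193)] · [Q(√193):Q] = 2 · 2 = 4.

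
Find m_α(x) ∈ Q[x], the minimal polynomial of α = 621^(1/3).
m_α(x) = x^3 - 621

α satisfies α^3 = 621, so x^3 - 621 annihilates α. By the rational root test, a rational root p/q (in lowest terms) of x^3 - 621 would satisfy p^3 = 621 q^3, forcing q = 1 and p^3 = 621; but 621 is not a perfect cube, contradiction. A monic cubic over Q with no rational root is irreducible (any nontrivial factorization would include a linear factor). Hence x^3 - 621 is the minimal polynomial of α, and in particular [Q(α):Q] = 3.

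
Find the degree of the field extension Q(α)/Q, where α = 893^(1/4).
[Q(α):Q] = 4

α is a root of x^4 - 893. By Eisenstein's criterion at the prime p = 19 (which divides the constant term 893 but p^2 = 361 does not, since 893 is squarefree), x^4 - 893 is irreducible over Q. Hence [Q(α):Q] = 4.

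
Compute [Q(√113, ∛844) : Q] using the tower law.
[Q(√113, ∛844) : Q] = 6

Let L = Q(√113, ∛844). Since Q(√113) ⊂ L and [Q(√113):Q] = 2, the tower law gives 2 | [L:Q]. Likewise Q(∛844) ⊂ L with [Q(∛844):Q] = 3 (because 844 is not a perfect cube), so 3 | [L:Q]. As gcd(2,3) = 1, [L:Q] is divisible by 6. Conversely L is generated over Q by √113 and ∛844, so [L:Q] ≤ 2·3 = 6. Therefore [Q(√113, ∛844) : Q] = 6.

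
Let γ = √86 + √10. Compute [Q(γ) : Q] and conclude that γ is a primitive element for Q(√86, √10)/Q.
[Q(γ) : Q] = 4 (equivalently, Q(γ) = Q(√86, √10))

Obviously Q(γ) ⊆ Q(√86, √10), and [Q(√86, √10):Q] = 4 (since 86, 10 are distinct squarefree integers > 1 with 860 not a perfect square). To show equality we compute the minimal polynomial of γ. From γ = √86 + √10: γ^2 = 86 + 2√(860) + 10 = 96 + 2√(860), so γ^2 - 96 = 2√(860); squaring, (γ^2 - 96)^2 = 4·860, i.e. γ^4 - 192γ^2 + 9216 - 3440 = 0, i.e. γ^4 - 192γ^2 + 5776 = 0. So γ is a root of x^4 - 192x^2 + 5776. This polynomial is irreducible over Q: it has no rational root (each ±√86 ± √10 is irrational), and any factorization into two quadratics over Q would force √(860) ∈ Q (pairing opposite roots) or √86, √10 ∈ Q (other pairings), all impossible. Hence [Q(γ):Q] = 4 = [Q(√86, √10):Q], so Q(γ) = Q(√86, √10).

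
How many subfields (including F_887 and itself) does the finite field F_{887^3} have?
F_{887^3} has 2 subfields

The subfields of F_{p^n} are exactly the fields F_{p^d} for d | n (each is the fixed field of the unique index-d subgroup of Gal(F_{p^n}/F_p) ≅ Z/nZ). The divisors of n = 3 are {1, 3}, giving 2 subfields: F_{887^1}, F_{887^3}.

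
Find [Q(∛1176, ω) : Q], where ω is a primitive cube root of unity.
[Q(∛1176, ω) : Q] = 6

[Q(∛1176):Q] = 3 (min poly x^3 - 1176, irreducible since 1176 is not a perfect cube). [Q(ω):Q] = 2 (min poly x^2 + x + 1). Since Q(∛1176) ⊂ R and ω ∉ R, we have ω ∉ Q(∛1176), so x^2 + x + 1 remains irreducible over Q(∛1176) and [Q(∛1176, ω) : Q(∛1176)] = 2. By the tower law, [Q(∛1176, ω) : Q] = 3 · 2 = 6. (In fact Q(∛1176, ω) is the splitting field of x^3 - 1176 over Q.)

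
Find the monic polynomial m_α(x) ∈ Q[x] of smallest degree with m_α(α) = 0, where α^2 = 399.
m_α(x) = x^2 - 399

α satisfies α^2 - 399 = 0, so x^2 - 399 annihilates α. Since d = 399 is squarefree and ≠ 1, it is not a perfect square in Q, so x^2 - 399 has no rational root and is therefore irreducible over Q (a degree-2 polynomial over a field is irreducible iff it has no root). Hence m_α(x) = x^2 - 399.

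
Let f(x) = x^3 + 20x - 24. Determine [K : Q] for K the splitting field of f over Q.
[K : Q] = 6

By the rational root test, any rational root of the monic integer polynomial f(x) = x^3 + 20x - 24 must be an integer dividing the constant term -24, i.e. one of ±{1, 2, 3, 4, 6, 8, 12, 24}. Evaluating: f(1) = -3, f(-1) = -45, f(2) = 24, f(-2) = -72, f(3) = 63, f(-3) = -111, f(4) = 120, f(-4) = -168, f(6) = 312, f(-6) = -360, f(8) = 648, f(-8) = -696, f(12) = 1944, f(-12) = -1992, f(24) = 14280, f(-24) = -14328; none is 0, so f has no rational root and is therefore irreducible over Q (a cubic with no linear factor over a field is irreducible). For an irreducible cubic, the Galois group is A_3 or S_3 according as the discriminant disc(f) = -4a^3 - 27b^2 = -4·(20)^3 - 27·(-24)^2 = -47552 is or is not a square in Q. Here disc(f) = -47552 is not a perfect square in Q, so the Galois group of f over Q is not contained in A_3 and must be all of S_3. The splitting field has degree |S_3| = 6 over Q, so [K : Q] = 6.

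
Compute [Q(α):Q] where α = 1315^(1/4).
[Q(α):Q] = 4

α is a root of x^4 - 1315. By Eisenstein's criterion at the prime p = 5 (which divides the constant term 1315 but p^2 = 25 does not, since 1315 is squarefree), x^4 - 1315 is irreducible over Q. Hence [Q(α):Q] = 4.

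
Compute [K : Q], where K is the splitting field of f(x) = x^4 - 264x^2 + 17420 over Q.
[K : Q] = 4

Solving the quadratic in x^2: x^2 = (264 ± √(264^2 - 4·17420))/2 = (264 ± √16)/2 = (264 ± 4)/2, giving x^2 = 130 or x^2 = 134. So f(x) = (x^2 - 130)(x^2 - 134) and the roots of f are ±√130, ±√134. Hence the splitting field is K = Q(√130, √134). Since 130 and 134 are distinct squarefree integers > 1, their product 17420 is not a perfect square, so √134 ∉ Q(√130). By the tower law [K:Q] = [Q(√130,√134):Q(√130)] · [Q(√130):Q] = 2 · 2 = 4.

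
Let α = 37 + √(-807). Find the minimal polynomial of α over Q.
m_α(x) = x^2 - 74x + 2176

From α - 37 = √(-807), squaring gives (α - 37)^2 = -807, i.e. α^2 - 74α + 1369 = -807, so α^2 - 74α + 2176 = 0. The discriminant of x^2 - 74x + 2176 is (-74)^2 - 4·(2176) = 5476 - 8704 = -3228, and 4·(-807) is not a perfect square in Q since -807 is squarefree and ≠ 1. Hence x^2 - 74x + 2176 is irreducible over Q and is the minimal polynomial of α.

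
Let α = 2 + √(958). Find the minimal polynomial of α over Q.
m_α(x) = x^2 - 4x - 954

From α - 2 = √(958), squaring gives (α - 2)^2 = 958, i.e. α^2 - 4α + 4 = 958, so α^2 - 4α - 954 = 0. The discriminant of x^2 - 4x - 954 is (-4)^2 - 4·(-954) = 16 + 3816 = 3832, and 4·(958) is not a perfect square in Q since 958 is squarefree and ≠ 1. Hence x^2 - 4x - 954 is irreducible over Q and is the minimal polynomial of α.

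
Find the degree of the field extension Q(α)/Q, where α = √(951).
[Q(α):Q] = 2

[Q(α):Q] equals the degree of the minimal polynomial of α. Here α^2 = 951 and x^2 - 951 is irreducible (d = 951 is squarefree, ≠ 1, hence not a square), so deg(m_α) = 2. Thus [Q(α):Q] = 2.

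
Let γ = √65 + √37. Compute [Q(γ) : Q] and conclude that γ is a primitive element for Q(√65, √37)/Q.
[Q(γ) : Q] = 4 (equivalently, Q(γ) = Q(√65, √37))

Obviously Q(γ) ⊆ Q(√65, √37), and [Q(√65, √37):Q] = 4 (since 65, 37 are distinct squarefree integers > 1 with 2405 not a perfect square). To show equality we compute the minimal polynomial of γ. From γ = √65 + √37: γ^2 = 65 + 2√(2405) + 37 = 102 + 2√(2405), so γ^2 - 102 = 2√(2405); squaring, (γ^2 - 102)^2 = 4·2405, i.e. γ^4 - 204γ^2 + 10404 - 9620 = 0, i.e. γ^4 - 204γ^2 + 784 = 0. So γ is a root of x^4 - 204x^2 + 784. This polynomial is irreducible over Q: it has no rational root (each ±√65 ± √37 is irrational), and any factorization into two quadratics over Q would force √(2405) ∈ Q (pairing opposite roots) or √65, √37 ∈ Q (other pairings), all impossible. Hence [Q(γ):Q] = 4 = [Q(√65, √37):Q], so Q(γ) = Q(√65, √37).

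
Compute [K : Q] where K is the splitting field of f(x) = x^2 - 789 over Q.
[K : Q] = 2

f(x) = x^2 - 789 factors as (x - √789)(x + √789). The splitting field is K = Q(√789). Since 789 is squarefree and > 1, it is not a perfect square, so x^2 - 789 is irreducible over Q and [Q(√789) : Q] = 2. Hence [K : Q] = 2.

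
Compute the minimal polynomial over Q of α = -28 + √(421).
m_α(x) = x^2 + 56x + 363

From α + 28 = √(421), squaring gives (α + 28)^2 = 421, i.e. α^2 + 56α + 784 = 421, so α^2 + 56α + 363 = 0. The discriminant of x^2 + 56x + 363 is (56)^2 - 4·(363) = 3136 - 1452 = 1684, and 4·(421) is not a perfect square in Q since 421 is squarefree and ≠ 1. Hence x^2 + 56x + 363 is irreducible over Q and is the minimal polynomial of α.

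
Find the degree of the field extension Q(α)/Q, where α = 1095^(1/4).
[Q(α):Q] = 4

α is a root of x^4 - 1095. By Eisenstein's criterion at the prime p = 3 (which divides the constant term 1095 but p^2 = 9 does not, since 1095 is squarefree), x^4 - 1095 is irreducible over Q. Hence [Q(α):Q] = 4.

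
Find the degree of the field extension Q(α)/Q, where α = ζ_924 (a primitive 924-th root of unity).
[Q(α):Q] = 240

The minimal polynomial of ζ_924 over Q is the 924-th cyclotomic polynomial Φ_924(x), which is irreducible over Q and has degree φ(924) = 240. Hence [Q(α):Q] = φ(924) = 240.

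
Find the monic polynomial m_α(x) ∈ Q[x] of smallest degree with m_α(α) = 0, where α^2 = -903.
m_α(x) = x^2 + 903

α satisfies α^2 + 903 = 0, so x^2 + 903 annihilates α. Since d = -903 is squarefree and ≠ 1, it is not a perfect square in Q, so x^2 + 903 has no rational root and is therefore irreducible over Q (a degree-2 polynomial over a field is irreducible iff it has no root). Hence m_α(x) = x^2 + 903.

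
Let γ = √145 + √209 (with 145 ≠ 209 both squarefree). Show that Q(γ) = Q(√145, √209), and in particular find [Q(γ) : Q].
[Q(γ) : Q] = 4 (equivalently, Q(γ) = Q(√145, √209))

Obviously Q(γ) ⊆ Q(√145, √209), and [Q(√145, √209):Q] = 4 (since 145, 209 are distinct squarefree integers > 1 with 30305 not a perfect square). To show equality we compute the minimal polynomial of γ. From γ = √145 + √209: γ^2 = 145 + 2√(30305) + 209 = 354 + 2√(30305), so γ^2 - 354 = 2√(30305); squaring, (γ^2 - 354)^2 = 4·30305, i.e. γ^4 - 708γ^2 + 125316 - 121220 = 0, i.e. γ^4 - 708γ^2 + 4096 = 0. So γ is a root of x^4 - 708x^2 + 4096. This polynomial is irreducible over Q: it has no rational root (each ±√145 ± √209 is irrational), and any factorization into two quadratics over Q would force √(30305) ∈ Q (pairing opposite roots) or √145, √209 ∈ Q (other pairings), all impossible. Hence [Q(γ):Q] = 4 = [Q(√145, √209):Q], so Q(γ) = Q(√145, √209).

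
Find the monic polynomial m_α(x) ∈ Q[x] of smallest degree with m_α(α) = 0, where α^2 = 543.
m_α(x) = x^2 - 543

α satisfies α^2 - 543 = 0, so x^2 - 543 annihilates α. Since d = 543 is squarefree and ≠ 1, it is not a perfect square in Q, so x^2 - 543 has no rational root and is therefore irreducible over Q (a degree-2 polynomial over a field is irreducible iff it has no root). Hence m_α(x) = x^2 - 543.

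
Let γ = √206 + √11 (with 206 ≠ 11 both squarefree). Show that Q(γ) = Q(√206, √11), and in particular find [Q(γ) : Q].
[Q(γ) : Q] = 4 (equivalently, Q(γ) = Q(√206, √11))

Obviously Q(γ) ⊆ Q(√206, √11), and [Q(√206, √11):Q] = 4 (since 206, 11 are distinct squarefree integers > 1 with 2266 not a perfect square). To show equality we compute the minimal polynomial of γ. From γ = √206 + √11: γ^2 = 206 + 2√(2266) + 11 = 217 + 2√(2266), so γ^2 - 217 = 2√(2266); squaring, (γ^2 - 217)^2 = 4·2266, i.e. γ^4 - 434γ^2 + 47089 - 9064 = 0, i.e. γ^4 - 434γ^2 + 38025 = 0. So γ is a root of x^4 - 434x^2 + 38025. This polynomial is irreducible over Q: it has no rational root (each ±√206 ± √11 is irrational), and any factorization into two quadratics over Q would force √(2266) ∈ Q (pairing opposite roots) or √206, √11 ∈ Q (other pairings), all impossible. Hence [Q(γ):Q] = 4 = [Q(√206, √11):Q], so Q(γ) = Q(√206, √11).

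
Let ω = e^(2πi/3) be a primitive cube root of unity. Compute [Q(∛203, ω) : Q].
[Q(∛203, ω) : Q] = 6

[Q(∛203):Q] = 3 (min poly x^3 - 203, irreducible since 203 is not a perfect cube). [Q(ω):Q] = 2 (min poly x^2 + x + 1). Since Q(∛203) ⊂ R and ω ∉ R, we have ω ∉ Q(∛203), so x^2 + x + 1 remains irreducible over Q(∛203) and [Q(∛203, ω) : Q(∛203)] = 2. By the tower law, [Q(∛203, ω) : Q] = 3 · 2 = 6. (In fact Q(∛203, ω) is the splitting field of x^3 - 203 over Q.)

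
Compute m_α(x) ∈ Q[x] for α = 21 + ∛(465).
m_α(x) = x^3 - 63x^2 + 1323x - 9726

Set β = α - 21 = ∛(465), so β^3 = 465. Then (α - 21)^3 - 465 = 0, i.e. α is a root of g(x) = (x - 21)^3 - 465 = x^3 - 63x^2 + 1323x - 9726. Since g(x) = h(x - 21) where h(x) = x^3 - 465, and h is irreducible over Q (because 465 is not a perfect cube, so h has no rational root, and a monic cubic with no rational root is irreducible), g is also irreducible (irreducibility is preserved under the substitution x → x - 21). Hence m_α(x) = x^3 - 63x^2 + 1323x - 9726.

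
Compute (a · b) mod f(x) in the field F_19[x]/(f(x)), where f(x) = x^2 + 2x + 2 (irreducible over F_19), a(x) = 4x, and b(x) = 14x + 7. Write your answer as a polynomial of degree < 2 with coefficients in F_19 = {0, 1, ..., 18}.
a · b ≡ 11x + 2 (mod f(x))

Multiply in F_19[x]: a(x)·b(x) = (4x)·(14x + 7) = 18x^2 + 9x. This has degree ≥ 2, so divide by f(x) over F_19: 18x^2 + 9x = (18)·(x^2 + 2x + 2) + (11x + 2). Hence a·b ≡ 11x + 2 (mod f). (F_19[x]/(f) is a field with 19^2 = 361 elements since f is irreducible of degree 2.)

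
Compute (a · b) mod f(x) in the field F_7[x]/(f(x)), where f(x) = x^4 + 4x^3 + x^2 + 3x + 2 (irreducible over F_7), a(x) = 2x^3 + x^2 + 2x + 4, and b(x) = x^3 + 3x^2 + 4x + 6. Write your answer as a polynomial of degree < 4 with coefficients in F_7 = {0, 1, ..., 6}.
a · b ≡ 3x^3 + 3x^2 + 6x + 1 (mod f(x))

Multiply in F_7[x]: a(x)·b(x) = (2x^3 + x^2 + 2x + 4)·(x^3 + 3x^2 + 4x + 6) = 2x^6 + 6x^4 + 5x^3 + 5x^2 + 3. This has degree ≥ 4, so divide by f(x) over F_7: 2x^6 + 6x^4 + 5x^3 + 5x^2 + 3 = (2x^2 + 6x + 1)·(x^4 + 4x^3 + x^2 + 3x + 2) + (3x^3 + 3x^2 + 6x + 1). Hence a·b ≡ 3x^3 + 3x^2 + 6x + 1 (mod f). (F_7[x]/(f) is a field with 7^4 = 2401 elements since f is irreducible of degree 4.)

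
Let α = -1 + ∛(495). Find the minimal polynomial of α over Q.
m_α(x) = x^3 + 3x^2 + 3x - 494

Set β = α + 1 = ∛(495), so β^3 = 495. Then (α + 1)^3 - 495 = 0, i.e. α is a root of g(x) = (x + 1)^3 - 495 = x^3 + 3x^2 + 3x - 494. Since g(x) = h(x + 1) where h(x) = x^3 - 495, and h is irreducible over Q (because 495 is not a perfect cube, so h has no rational root, and a monic cubic with no rational root is irreducible), g is also irreducible (irreducibility is preserved under the substitution x → x + 1). Hence m_α(x) = x^3 + 3x^2 + 3x - 494.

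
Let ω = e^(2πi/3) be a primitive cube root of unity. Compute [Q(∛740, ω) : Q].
[Q(∛740, ω) : Q] = 6

[Q(∛740):Q] = 3 (min poly x^3 - 740, irreducible since 740 is not a perfect cube). [Q(ω):Q] = 2 (min poly x^2 + x + 1). Since Q(∛740) ⊂ R and ω ∉ R, we have ω ∉ Q(∛740), so x^2 + x + 1 remains irreducible over Q(∛740) and [Q(∛740, ω) : Q(∛740)] = 2. By the tower law, [Q(∛740, ω) : Q] = 3 · 2 = 6. (In fact Q(∛740, ω) is the splitting field of x^3 - 740 over Q.)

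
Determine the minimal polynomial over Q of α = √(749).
m_α(x) = x^2 - 749

α satisfies α^2 - 749 = 0, so x^2 - 749 annihilates α. Since d = 749 is squarefree and ≠ 1, it is not a perfect square in Q, so x^2 - 749 has no rational root and is therefore irreducible over Q (a degree-2 polynomial over a field is irreducible iff it has no root). Hence m_α(x) = x^2 - 749.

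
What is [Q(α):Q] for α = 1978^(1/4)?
[Q(α):Q] = 4

α is a root of x^4 - 1978. By Eisenstein's criterion at the prime p = 2 (which divides the constant term 1978 but p^2 = 4 does not, since 1978 is squarefree), x^4 - 1978 is irreducible over Q. Hence [Q(α):Q] = 4.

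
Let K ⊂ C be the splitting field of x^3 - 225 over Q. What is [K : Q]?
[K : Q] = 6

The roots of x^3 - 225 are ∛225, ω∛225, ω^2∛225 where ω = e^(2πi/3) is a primitive cube root of unity, so K = Q(∛225, ω). Now [Q(∛225):Q] = 3 (since 225 is not a perfect cube, x^3 - 225 is irreducible) and [Q(ω):Q] = 2. Both 2 and 3 divide [K:Q], and [K:Q] ≤ 3·2 = 6, so [K:Q] = 6. (Equivalently: Q(∛225) ⊂ R but ω ∉ R, so [K : Q(∛225)] = 2.)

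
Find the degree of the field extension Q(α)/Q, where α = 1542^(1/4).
[Q(α):Q] = 4

α is a root of x^4 - 1542. By Eisenstein's criterion at the prime p = 2 (which divides the constant term 1542 but p^2 = 4 does not, since 1542 is squarefree), x^4 - 1542 is irreducible over Q. Hence [Q(α):Q] = 4.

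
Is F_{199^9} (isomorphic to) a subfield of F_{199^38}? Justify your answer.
No: F_{199^9} is not a subfield of F_{199^38}

F_{p^m} embeds in F_{p^n} iff m | n. Here 9 ∤ 38 (since 38 = 4·9 + 2 with remainder 2 ≠ 0), so F_{199^9} is not a subfield of F_{199^38}. Equivalently: if it were, the tower law would give 9 = [F_{199^9}:F_199] dividing [F_{199^38}:F_199] = 38, contradiction.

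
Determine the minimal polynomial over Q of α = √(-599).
m_α(x) = x^2 + 599

α satisfies α^2 + 599 = 0, so x^2 + 599 annihilates α. Since d = -599 is squarefree and ≠ 1, it is not a perfect square in Q, so x^2 + 599 has no rational root and is therefore irreducible over Q (a degree-2 polynomial over a field is irreducible iff it has no root). Hence m_α(x) = x^2 + 599.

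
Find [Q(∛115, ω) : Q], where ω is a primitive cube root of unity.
[Q(∛115, ω) : Q] = 6

[Q(∛115):Q] = 3 (min poly x^3 - 115, irreducible since 115 is not a perfect cube). [Q(ω):Q] = 2 (min poly x^2 + x + 1). Since Q(∛115) ⊂ R and ω ∉ R, we have ω ∉ Q(∛115), so x^2 + x + 1 remains irreducible over Q(∛115) and [Q(∛115, ω) : Q(∛115)] = 2. By the tower law, [Q(∛115, ω) : Q] = 3 · 2 = 6. (In fact Q(∛115, ω) is the splitting field of x^3 - 115 over Q.)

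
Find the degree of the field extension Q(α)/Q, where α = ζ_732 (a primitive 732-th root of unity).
[Q(α):Q] = 240

The minimal polynomial of ζ_732 over Q is the 732-th cyclotomic polynomial Φ_732(x), which is irreducible over Q and has degree φ(732) = 240. Hence [Q(α):Q] = φ(732) = 240.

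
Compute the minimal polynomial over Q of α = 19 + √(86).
m_α(x) = x^2 - 38x + 275

From α - 19 = √(86), squaring gives (α - 19)^2 = 86, i.e. α^2 - 38α + 361 = 86, so α^2 - 38α + 275 = 0. The discriminant of x^2 - 38x + 275 is (-38)^2 - 4·(275) = 1444 - 1100 = 344, and 4·(86) is not a perfect square in Q since 86 is squarefree and ≠ 1. Hence x^2 - 38x + 275 is irreducible over Q and is the minimal polynomial of α.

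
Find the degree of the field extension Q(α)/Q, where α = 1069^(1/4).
[Q(α):Q] = 4

α is a root of x^4 - 1069. By Eisenstein's criterion at the prime p = 1069 (which divides the constant term 1069 but p^2 = 1142761 does not, since 1069 is squarefree), x^4 - 1069 is irreducible over Q. Hence [Q(α):Q] = 4.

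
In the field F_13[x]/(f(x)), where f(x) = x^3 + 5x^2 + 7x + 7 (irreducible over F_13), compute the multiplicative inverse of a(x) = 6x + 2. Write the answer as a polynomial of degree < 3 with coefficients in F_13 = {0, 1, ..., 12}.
a(x)^(-1) ≡ 8x^2 + 7x + 6 (mod f(x))

Since f is irreducible over F_13, F_13[x]/(f) is a field and a(x) ≠ 0 has an inverse. Apply the extended Euclidean algorithm to f(x) and a(x) in F_13[x]: f(x) = (11x^2 + 8x + 5)·a(x) + (10). The last nonzero remainder is the constant 10 = gcd(f, a) in F_13. Back-substituting through the division chain expresses 10 = s(x)·a(x) + t(x)·f(x) with s(x) ≡ 2x^2 + 5x + 8 (mod f), so (2x^2 + 5x + 8)·a(x) ≡ 10 (mod f). Multiplying by 10^(-1) ≡ 4 in F_13 gives a(x)^(-1) ≡ 4·(2x^2 + 5x + 8) ≡ 8x^2 + 7x + 6 (mod f). Check: (6x + 2)·(8x^2 + 7x + 6) = 9x^3 + 6x^2 + 11x + 12 ≡ 1 (mod x^3 + 5x^2 + 7x + 7).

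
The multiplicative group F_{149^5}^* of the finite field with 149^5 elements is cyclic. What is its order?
|F_{149^5}^*| = 73439775748

F_{149^5} has 149^5 = 73439775749 elements; its multiplicative group consists of all nonzero elements, so |F_{149^5}^*| = 73439775749 - 1 = 73439775748. (It is cyclic since any finite subgroup of the multiplicative group of a field is cyclic.)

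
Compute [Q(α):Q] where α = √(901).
[Q(α):Q] = 2

[Q(α):Q] equals the degree of the minimal polynomial of α. Here α^2 = 901 and x^2 - 901 is irreducible (d = 901 is squarefree, ≠ 1, hence not a square), so deg(m_α) = 2. Thus [Q(α):Q] = 2.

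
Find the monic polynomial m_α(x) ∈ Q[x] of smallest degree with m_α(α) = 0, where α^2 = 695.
m_α(x) = x^2 - 695

α satisfies α^2 - 695 = 0, so x^2 - 695 annihilates α. Since d = 695 is squarefree and ≠ 1, it is not a perfect square in Q, so x^2 - 695 has no rational root and is therefore irreducible over Q (a degree-2 polynomial over a field is irreducible iff it has no root). Hence m_α(x) = x^2 - 695.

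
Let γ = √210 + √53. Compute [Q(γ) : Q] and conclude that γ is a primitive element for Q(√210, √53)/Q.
[Q(γ) : Q] = 4 (equivalently, Q(γ) = Q(√210, √53))

Obviously Q(γ) ⊆ Q(√210, √53), and [Q(√210, √53):Q] = 4 (since 210, 53 are distinct squarefree integers > 1 with 11130 not a perfect square). To show equality we compute the minimal polynomial of γ. From γ = √210 + √53: γ^2 = 210 + 2√(11130) + 53 = 263 + 2√(11130), so γ^2 - 263 = 2√(11130); squaring, (γ^2 - 263)^2 = 4·11130, i.e. γ^4 - 526γ^2 + 69169 - 44520 = 0, i.e. γ^4 - 526γ^2 + 24649 = 0. So γ is a root of x^4 - 526x^2 + 24649. This polynomial is irreducible over Q: it has no rational root (each ±√210 ± √53 is irrational), and any factorization into two quadratics over Q would force √(11130) ∈ Q (pairing opposite roots) or √210, √53 ∈ Q (other pairings), all impossible. Hence [Q(γ):Q] = 4 = [Q(√210, √53):Q], so Q(γ) = Q(√210, √53).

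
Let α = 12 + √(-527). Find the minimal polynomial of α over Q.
m_α(x) = x^2 - 24x + 671

From α - 12 = √(-527), squaring gives (α - 12)^2 = -527, i.e. α^2 - 24α + 144 = -527, so α^2 - 24α + 671 = 0. The discriminant of x^2 - 24x + 671 is (-24)^2 - 4·(671) = 576 - 2684 = -2108, and 4·(-527) is not a perfect square in Q since -527 is squarefree and ≠ 1. Hence x^2 - 24x + 671 is irreducible over Q and is the minimal polynomial of α.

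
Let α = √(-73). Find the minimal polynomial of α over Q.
m_α(x) = x^2 + 73

α satisfies α^2 + 73 = 0, so x^2 + 73 annihilates α. Since d = -73 is squarefree and ≠ 1, it is not a perfect square in Q, so x^2 + 73 has no rational root and is therefore irreducible over Q (a degree-2 polynomial over a field is irreducible iff it has no root). Hence m_α(x) = x^2 + 73.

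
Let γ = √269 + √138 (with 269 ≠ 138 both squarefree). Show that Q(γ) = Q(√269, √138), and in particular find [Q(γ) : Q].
[Q(γ) : Q] = 4 (equivalently, Q(γ) = Q(√269, √138))

Obviously Q(γ) ⊆ Q(√269, √138), and [Q(√269, √138):Q] = 4 (since 269, 138 are distinct squarefree integers > 1 with 37122 not a perfect square). To show equality we compute the minimal polynomial of γ. From γ = √269 + √138: γ^2 = 269 + 2√(37122) + 138 = 407 + 2√(37122), so γ^2 - 407 = 2√(37122); squaring, (γ^2 - 407)^2 = 4·37122, i.e. γ^4 - 814γ^2 + 165649 - 148488 = 0, i.e. γ^4 - 814γ^2 + 17161 = 0. So γ is a root of x^4 - 814x^2 + 17161. This polynomial is irreducible over Q: it has no rational root (each ±√269 ± √138 is irrational), and any factorization into two quadratics over Q would force √(37122) ∈ Q (pairing opposite roots) or √269, √138 ∈ Q (other pairings), all impossible. Hence [Q(γ):Q] = 4 = [Q(√269, √138):Q], so Q(γ) = Q(√269, √138).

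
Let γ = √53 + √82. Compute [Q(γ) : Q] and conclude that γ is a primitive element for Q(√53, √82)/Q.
[Q(γ) : Q] = 4 (equivalently, Q(γ) = Q(√53, √82))

Obviously Q(γ) ⊆ Q(√53, √82), and [Q(√53, √82):Q] = 4 (since 53, 82 are distinct squarefree integers > 1 with 4346 not a perfect square). To show equality we compute the minimal polynomial of γ. From γ = √53 + √82: γ^2 = 53 + 2√(4346) + 82 = 135 + 2√(4346), so γ^2 - 135 = 2√(4346); squaring, (γ^2 - 135)^2 = 4·4346, i.e. γ^4 - 270γ^2 + 18225 - 17384 = 0, i.e. γ^4 - 270γ^2 + 841 = 0. So γ is a root of x^4 - 270x^2 + 841. This polynomial is irreducible over Q: it has no rational root (each ±√53 ± √82 is irrational), and any factorization into two quadratics over Q would force √(4346) ∈ Q (pairing opposite roots) or √53, √82 ∈ Q (other pairings), all impossible. Hence [Q(γ):Q] = 4 = [Q(√53, √82):Q], so Q(γ) = Q(√53, √82).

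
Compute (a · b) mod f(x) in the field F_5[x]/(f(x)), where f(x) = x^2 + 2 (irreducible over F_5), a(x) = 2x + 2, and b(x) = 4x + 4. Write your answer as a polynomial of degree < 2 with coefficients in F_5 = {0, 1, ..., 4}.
a · b ≡ x + 2 (mod f(x))

Multiply in F_5[x]: a(x)·b(x) = (2x + 2)·(4x + 4) = 3x^2 + x + 3. This has degree ≥ 2, so divide by f(x) over F_5: 3x^2 + x + 3 = (3)·(x^2 + 2) + (x + 2). Hence a·b ≡ x + 2 (mod f). (F_5[x]/(f) is a field with 5^2 = 25 elements since f is irreducible of degree 2.)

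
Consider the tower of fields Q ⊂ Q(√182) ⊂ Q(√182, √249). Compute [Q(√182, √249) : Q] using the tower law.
[Q(√182, √249) : Q] = 4

[Q(√182):Q] = 2 (min poly x^2 - 182, irreducible since 182 is squarefree > 1). For the top step, suppose √249 ∈ Q(√182), say √249 = c + d√182 with c, d ∈ Q. Squaring: 249 = c^2 + 182d^2 + 2cd√182. Since √182 ∉ Q this forces 2cd = 0. If d = 0 then √249 = c ∈ Q, contradicting 249 squarefree > 1. If c = 0 then 249 = 182d^2, so 182·249 = (182d)^2 is a perfect square in Q — but 182·249 = 45318 is not a perfect square (since 182 and 249 are distinct squarefree integers). Contradiction. Hence √249 ∉ Q(√182), so x^2 - 249 stays irreducible over Q(√182) and [Q(√182, √249) : Q(√182)] = 2. By the tower law, [Q(√182, √249) : Q] = 2 · 2 = 4.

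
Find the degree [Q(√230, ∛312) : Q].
[Q(√230, ∛312) : Q] = 6

Let L = Q(√230, ∛312). Since Q(√230) ⊂ L and [Q(√230):Q] = 2, the tower law gives 2 | [L:Q]. Likewise Q(∛312) ⊂ L with [Q(∛312):Q] = 3 (because 312 is not a perfect cube), so 3 | [L:Q]. As gcd(2,3) = 1, [L:Q] is divisible by 6. Conversely L is generated over Q by √230 and ∛312, so [L:Q] ≤ 2·3 = 6. Therefore [Q(√230, ∛312) : Q] = 6.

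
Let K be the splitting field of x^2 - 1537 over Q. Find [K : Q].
[K : Q] = 2

f(x) = x^2 - 1537 factors as (x - √1537)(x + √1537). The splitting field is K = Q(√1537). Since 1537 is squarefree and > 1, it is not a perfect square, so x^2 - 1537 is irreducible over Q and [Q(√1537) : Q] = 2. Hence [K : Q] = 2.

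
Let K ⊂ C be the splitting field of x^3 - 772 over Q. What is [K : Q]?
[K : Q] = 6

The roots of x^3 - 772 are ∛772, ω∛772, ω^2∛772 where ω = e^(2πi/3) is a primitive cube root of unity, so K = Q(∛772, ω). Now [Q(∛772):Q] = 3 (since 772 is not a perfect cube, x^3 - 772 is irreducible) and [Q(ω):Q] = 2. Both 2 and 3 divide [K:Q], and [K:Q] ≤ 3·2 = 6, so [K:Q] = 6. (Equivalently: Q(∛772) ⊂ R but ω ∉ R, so [K : Q(∛772)] = 2.)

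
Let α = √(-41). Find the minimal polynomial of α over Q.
m_α(x) = x^2 + 41

α satisfies α^2 + 41 = 0, so x^2 + 41 annihilates α. Since d = -41 is squarefree and ≠ 1, it is not a perfect square in Q, so x^2 + 41 has no rational root and is therefore irreducible over Q (a degree-2 polynomial over a field is irreducible iff it has no root). Hence m_α(x) = x^2 + 41.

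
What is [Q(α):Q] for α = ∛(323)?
[Q(α):Q] = 3

The minimal polynomial of α is x^3 - 323, irreducible over Q since 323 is not a perfect cube (so x^3 - 323 has no rational root). Hence [Q(α):Q] = deg(m_α) = 3.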